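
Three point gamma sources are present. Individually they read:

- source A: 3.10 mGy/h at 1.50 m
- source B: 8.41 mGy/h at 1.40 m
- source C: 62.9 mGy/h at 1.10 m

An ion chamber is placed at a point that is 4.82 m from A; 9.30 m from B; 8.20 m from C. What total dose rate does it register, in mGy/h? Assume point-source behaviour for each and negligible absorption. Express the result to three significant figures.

By superposition, sum each source's inverse-square contribution:
A: 3.10 × (1.50/4.82)² = 0.3002 mGy/h
B: 8.41 × (1.40/9.30)² = 0.1906 mGy/h
C: 62.9 × (1.10/8.20)² = 1.132 mGy/h
Total = 0.3002 + 0.1906 + 1.132 = 1.623 mGy/h.

1.62 mGy/h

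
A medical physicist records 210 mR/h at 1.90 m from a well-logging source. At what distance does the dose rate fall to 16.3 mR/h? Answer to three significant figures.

Intensity scales as (d₁/d₂)², so d₂ = d₁·√(I₁/I₂).
I₁/I₂ = 210/16.3 = 12.88, so d₂ = 1.90 × √12.88 = 6.819 m.

6.82 m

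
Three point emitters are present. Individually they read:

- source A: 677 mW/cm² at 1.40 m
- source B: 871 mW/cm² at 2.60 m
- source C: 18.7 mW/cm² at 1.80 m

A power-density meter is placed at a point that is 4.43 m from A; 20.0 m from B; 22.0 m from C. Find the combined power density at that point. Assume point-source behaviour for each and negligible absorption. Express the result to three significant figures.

82.5 mW/cm²

By superposition, sum each source's inverse-square contribution:
A: 677 × (1.40/4.43)² = 67.61 mW/cm²
B: 871 × (2.60/20.0)² = 14.72 mW/cm²
C: 18.7 × (1.80/22.0)² = 0.1252 mW/cm²
Total = 67.61 + 14.72 + 0.1252 = 82.46 mW/cm².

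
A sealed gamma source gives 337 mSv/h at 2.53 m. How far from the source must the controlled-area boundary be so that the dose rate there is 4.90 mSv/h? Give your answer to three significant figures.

21.0 m

Using I₁d₁² = I₂d₂², d₂ = d₁·√(I₁/I₂).
I₁/I₂ = 337/4.90 = 68.78, so d₂ = 2.53 × √68.78 = 20.98 m.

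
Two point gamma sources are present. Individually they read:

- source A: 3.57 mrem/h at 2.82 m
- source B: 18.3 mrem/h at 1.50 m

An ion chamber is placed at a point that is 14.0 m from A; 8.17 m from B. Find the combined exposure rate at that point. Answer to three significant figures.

0.762 mrem/h

By superposition, sum each source's inverse-square contribution:
A: 3.57 × (2.82/14.0)² = 0.1448 mrem/h
B: 18.3 × (1.50/8.17)² = 0.6169 mrem/h
Total = 0.1448 + 0.6169 = 0.7617 mrem/h.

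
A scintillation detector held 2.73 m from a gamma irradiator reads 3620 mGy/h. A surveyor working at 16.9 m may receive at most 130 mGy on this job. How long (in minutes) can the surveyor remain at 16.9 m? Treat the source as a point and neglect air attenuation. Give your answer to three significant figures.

By the inverse-square law, rate at 16.9 m:
3620 × (2.73/16.9)² = 3620 × 0.02609 = 94.45 mGy/h.
Stay time = 130 mGy ÷ 94.45 mGy/h = 1.376 h = 82.56 min.

82.6 min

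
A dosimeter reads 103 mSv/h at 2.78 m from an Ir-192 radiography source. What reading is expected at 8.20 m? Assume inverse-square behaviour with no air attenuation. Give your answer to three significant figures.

11.8 mSv/h

Intensity scales as (d₁/d₂)², so the rate at 8.20 m is
(2.78/8.20)² = 0.1149, so 103 × 0.1149 = 11.83 mSv/h.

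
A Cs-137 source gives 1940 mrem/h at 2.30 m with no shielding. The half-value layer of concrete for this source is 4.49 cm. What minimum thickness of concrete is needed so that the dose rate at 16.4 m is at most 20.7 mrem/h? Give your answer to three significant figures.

3.96 cm

At 16.4 m, distance alone gives (2.30/16.4)² = 0.01967, so 1940 × 0.01967 = 38.16 mrem/h.
Further attenuation needed: 38.16/20.7 = 1.843.
n = log₂(1.843) = 0.8821 half-value layers.
Thickness = 0.8821 × 4.49 cm = 3.961 cm.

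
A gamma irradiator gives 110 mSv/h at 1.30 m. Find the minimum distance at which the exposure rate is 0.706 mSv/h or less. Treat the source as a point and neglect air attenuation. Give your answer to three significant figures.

Since intensity falls as 1/r², d₂ = d₁·√(I₁/I₂).
I₁/I₂ = 110/0.706 = 155.8, so d₂ = 1.30 × √155.8 = 16.23 m.

16.2 m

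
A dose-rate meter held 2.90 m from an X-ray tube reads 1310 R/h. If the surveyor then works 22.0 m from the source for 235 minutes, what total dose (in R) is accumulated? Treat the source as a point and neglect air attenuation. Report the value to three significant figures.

89.2 R

Intensity scales as (d₁/d₂)², so rate at 22.0 m:
1310 × (2.90/22.0)² = 1310 × 0.01738 = 22.77 R/h.
Dose = rate × time = 22.77 R/h × 3.917 h = 89.19 R.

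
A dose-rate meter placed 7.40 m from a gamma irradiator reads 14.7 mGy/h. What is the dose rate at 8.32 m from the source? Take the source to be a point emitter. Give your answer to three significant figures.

Using I₁d₁² = I₂d₂², scaling from 7.40 m to 8.32 m:
(7.40/8.32)² = 0.7911, so 14.7 × 0.7911 = 11.63 mGy/h.

11.6 mGy/h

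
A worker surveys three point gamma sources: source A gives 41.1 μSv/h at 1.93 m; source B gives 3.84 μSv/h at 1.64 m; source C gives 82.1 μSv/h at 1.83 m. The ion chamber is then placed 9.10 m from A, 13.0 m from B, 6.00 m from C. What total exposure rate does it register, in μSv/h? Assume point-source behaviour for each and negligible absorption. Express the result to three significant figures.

By superposition, sum each source's inverse-square contribution:
A: 41.1 × (1.93/9.10)² = 1.849 μSv/h
B: 3.84 × (1.64/13.0)² = 0.06111 μSv/h
C: 82.1 × (1.83/6.00)² = 7.637 μSv/h
Total = 1.849 + 0.06111 + 7.637 = 9.547 μSv/h.

9.55 μSv/h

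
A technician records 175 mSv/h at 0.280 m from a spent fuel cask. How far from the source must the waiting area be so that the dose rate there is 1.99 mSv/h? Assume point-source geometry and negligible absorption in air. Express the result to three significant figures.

Using I₁d₁² = I₂d₂², d₂ = d₁·√(I₁/I₂).
I₁/I₂ = 175/1.99 = 87.94, so d₂ = 0.280 × √87.94 = 2.626 m.

2.63 m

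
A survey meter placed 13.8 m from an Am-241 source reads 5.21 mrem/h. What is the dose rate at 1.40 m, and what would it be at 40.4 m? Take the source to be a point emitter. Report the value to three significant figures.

506 mrem/h; 0.608 mrem/h

By the inverse-square law,
At 1.40 m: 5.21 × (13.8/1.40)² = 5.21 × 97.16 = 506.2 mrem/h
At 40.4 m: 506.2 × (1.40/40.4)² = 506.2 × 0.001201 = 0.6079 mrem/h.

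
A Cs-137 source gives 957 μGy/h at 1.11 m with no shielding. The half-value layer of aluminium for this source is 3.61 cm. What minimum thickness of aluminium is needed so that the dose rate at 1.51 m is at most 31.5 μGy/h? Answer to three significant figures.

At 1.51 m, distance alone gives (1.11/1.51)² = 0.5404, so 957 × 0.5404 = 517.2 μGy/h.
Further attenuation needed: 517.2/31.5 = 16.42.
n = log₂(16.42) = 4.037 half-value layers.
Thickness = 4.037 × 3.61 cm = 14.57 cm.

14.6 cm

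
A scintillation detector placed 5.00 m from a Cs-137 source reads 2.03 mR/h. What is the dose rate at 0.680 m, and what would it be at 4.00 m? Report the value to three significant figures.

By the inverse-square law,
At 0.680 m: (5.00/0.680)² = 54.07, so 2.03 × 54.07 = 109.8 mR/h
At 4.00 m: (0.680/4.00)² = 0.02890, so 109.8 × 0.02890 = 3.173 mR/h.

110 mR/h; 3.17 mR/h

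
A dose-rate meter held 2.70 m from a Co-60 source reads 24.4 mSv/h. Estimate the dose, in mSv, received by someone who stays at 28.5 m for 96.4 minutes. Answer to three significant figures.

Since intensity falls as 1/r², rate at 28.5 m:
24.4 × (2.70/28.5)² = 24.4 × 0.008975 = 0.2190 mSv/h.
Dose = rate × time = 0.2190 mSv/h × 1.607 h = 0.3519 mSv.

0.352 mSv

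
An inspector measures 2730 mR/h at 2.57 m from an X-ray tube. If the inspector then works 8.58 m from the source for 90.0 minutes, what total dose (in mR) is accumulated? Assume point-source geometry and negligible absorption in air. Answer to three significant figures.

367 mR

By the inverse-square law, rate at 8.58 m:
(2.57/8.58)² = 0.08972, so 2730 × 0.08972 = 244.9 mR/h.
Dose = rate × time = 244.9 mR/h × 1.500 h = 367.4 mR.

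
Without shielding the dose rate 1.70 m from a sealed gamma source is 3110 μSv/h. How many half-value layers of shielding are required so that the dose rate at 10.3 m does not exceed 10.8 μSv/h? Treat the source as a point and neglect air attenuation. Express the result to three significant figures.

At 10.3 m, distance alone gives (1.70/10.3)² = 0.02724, so 3110 × 0.02724 = 84.72 μSv/h.
Further attenuation needed: 84.72/10.8 = 7.844.
n = log₂(7.844) = 2.972 half-value layers.

2.97 half-value layers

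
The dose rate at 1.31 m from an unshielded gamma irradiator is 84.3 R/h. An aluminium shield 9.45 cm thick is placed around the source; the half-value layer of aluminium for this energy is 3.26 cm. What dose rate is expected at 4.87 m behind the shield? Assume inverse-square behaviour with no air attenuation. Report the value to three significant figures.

Distance alone: 84.3 × (1.31/4.87)² = 84.3 × 0.07236 = 6.100 R/h.
Shield: 9.45/3.26 = 2.899 half-value layers → attenuation 2^(−2.899) = 0.1341.
Combined: 6.100 × 0.1341 = 0.8180 R/h.

0.818 R/h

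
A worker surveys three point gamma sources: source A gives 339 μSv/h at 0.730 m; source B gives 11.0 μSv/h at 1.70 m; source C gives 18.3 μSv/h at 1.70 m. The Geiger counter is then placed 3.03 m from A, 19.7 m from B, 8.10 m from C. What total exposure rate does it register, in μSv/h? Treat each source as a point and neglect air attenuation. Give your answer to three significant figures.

20.6 μSv/h

By superposition, sum each source's inverse-square contribution:
A: 339 × (0.730/3.03)² = 19.68 μSv/h
B: 11.0 × (1.70/19.7)² = 0.08191 μSv/h
C: 18.3 × (1.70/8.10)² = 0.8061 μSv/h
Total = 19.68 + 0.08191 + 0.8061 = 20.57 μSv/h.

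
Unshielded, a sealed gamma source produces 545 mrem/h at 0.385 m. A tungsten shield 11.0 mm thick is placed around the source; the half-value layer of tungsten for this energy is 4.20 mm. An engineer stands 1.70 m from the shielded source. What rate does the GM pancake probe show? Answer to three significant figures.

4.55 mrem/h

Distance alone: 545 × (0.385/1.70)² = 545 × 0.05129 = 27.95 mrem/h.
Shield: 11.0/4.20 = 2.619 half-value layers → attenuation 2^(−2.619) = 0.1628.
Combined: 27.95 × 0.1628 = 4.550 mrem/h.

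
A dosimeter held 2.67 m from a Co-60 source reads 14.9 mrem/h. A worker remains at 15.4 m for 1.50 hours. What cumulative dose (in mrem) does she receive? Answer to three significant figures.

0.672 mrem

Intensity scales as (d₁/d₂)², so rate at 15.4 m:
(2.67/15.4)² = 0.03006, so 14.9 × 0.03006 = 0.4479 mrem/h.
Dose = rate × time = 0.4479 mrem/h × 1.500 h = 0.6719 mrem.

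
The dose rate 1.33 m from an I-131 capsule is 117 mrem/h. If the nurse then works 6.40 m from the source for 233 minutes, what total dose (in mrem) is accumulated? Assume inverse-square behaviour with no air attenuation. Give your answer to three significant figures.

Using I₁d₁² = I₂d₂², rate at 6.40 m:
117 × (1.33/6.40)² = 117 × 0.04319 = 5.053 mrem/h.
Dose = rate × time = 5.053 mrem/h × 3.883 h = 19.62 mrem.

19.6 mrem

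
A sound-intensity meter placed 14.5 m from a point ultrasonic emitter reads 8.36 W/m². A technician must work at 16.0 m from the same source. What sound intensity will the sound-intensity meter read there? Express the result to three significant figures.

6.87 W/m²

By the inverse-square law, scaling from 14.5 m to 16.0 m:
8.36 × (14.5/16.0)² = 8.36 × 0.8213 = 6.866 W/m².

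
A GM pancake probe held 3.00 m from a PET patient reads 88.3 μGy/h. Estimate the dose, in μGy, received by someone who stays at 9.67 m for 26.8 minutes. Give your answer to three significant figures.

Applying the 1/r² law, rate at 9.67 m:
(3.00/9.67)² = 0.09625, so 88.3 × 0.09625 = 8.499 μGy/h.
Dose = rate × time = 8.499 μGy/h × 0.4467 h = 3.797 μGy.

3.80 μGy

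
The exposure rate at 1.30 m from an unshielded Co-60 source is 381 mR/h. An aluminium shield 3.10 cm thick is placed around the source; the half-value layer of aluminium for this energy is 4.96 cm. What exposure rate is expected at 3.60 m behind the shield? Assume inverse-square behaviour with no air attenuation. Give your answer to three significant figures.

32.2 mR/h

Distance alone: (1.30/3.60)² = 0.1304, so 381 × 0.1304 = 49.68 mR/h.
Shield: 3.10/4.96 = 0.6250 half-value layers → attenuation 2^(−0.6250) = 0.6484.
Combined: 49.68 × 0.6484 = 32.21 mR/h.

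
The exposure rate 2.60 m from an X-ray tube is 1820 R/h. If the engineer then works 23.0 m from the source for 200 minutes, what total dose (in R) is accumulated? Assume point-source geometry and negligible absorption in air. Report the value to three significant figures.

77.5 R

By the inverse-square law, rate at 23.0 m:
1820 × (2.60/23.0)² = 1820 × 0.01278 = 23.26 R/h.
Dose = rate × time = 23.26 R/h × 3.333 h = 77.53 R.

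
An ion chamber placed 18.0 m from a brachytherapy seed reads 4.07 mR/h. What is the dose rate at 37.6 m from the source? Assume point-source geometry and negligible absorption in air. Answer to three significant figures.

Intensity scales as (d₁/d₂)², so scaling from 18.0 m to 37.6 m:
4.07 × (18.0/37.6)² = 4.07 × 0.2292 = 0.9328 mR/h.

0.933 mR/h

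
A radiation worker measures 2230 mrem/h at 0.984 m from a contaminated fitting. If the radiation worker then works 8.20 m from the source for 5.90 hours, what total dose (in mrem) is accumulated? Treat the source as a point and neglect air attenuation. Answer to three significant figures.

By the inverse-square law, rate at 8.20 m:
(0.984/8.20)² = 0.01440, so 2230 × 0.01440 = 32.11 mrem/h.
Dose = rate × time = 32.11 mrem/h × 5.900 h = 189.4 mrem.

189 mrem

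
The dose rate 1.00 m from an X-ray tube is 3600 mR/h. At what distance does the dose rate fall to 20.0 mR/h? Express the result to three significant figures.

Since intensity falls as 1/r², d₂ = d₁·√(I₁/I₂).
I₁/I₂ = 3600/20.0 = 180.0, so d₂ = 1.00 × √180.0 = 13.42 m.

13.4 m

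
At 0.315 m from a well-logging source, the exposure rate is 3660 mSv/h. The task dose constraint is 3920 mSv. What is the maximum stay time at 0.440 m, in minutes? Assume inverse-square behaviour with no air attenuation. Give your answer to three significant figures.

125 min

Intensity scales as (d₁/d₂)², so rate at 0.440 m:
3660 × (0.315/0.440)² = 3660 × 0.5125 = 1876 mSv/h.
Stay time = 3920 mSv ÷ 1876 mSv/h = 2.090 h = 125.4 min.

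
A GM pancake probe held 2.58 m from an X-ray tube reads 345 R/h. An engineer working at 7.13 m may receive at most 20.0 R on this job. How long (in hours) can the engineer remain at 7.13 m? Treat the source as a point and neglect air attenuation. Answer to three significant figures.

0.443 h

Applying the 1/r² law, rate at 7.13 m:
345 × (2.58/7.13)² = 345 × 0.1309 = 45.16 R/h.
Stay time = 20.0 R ÷ 45.16 R/h = 0.4429 h.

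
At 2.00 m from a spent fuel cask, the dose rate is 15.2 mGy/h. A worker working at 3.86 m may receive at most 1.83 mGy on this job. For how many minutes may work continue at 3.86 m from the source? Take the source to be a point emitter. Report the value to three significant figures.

26.9 min

Using I₁d₁² = I₂d₂², rate at 3.86 m:
15.2 × (2.00/3.86)² = 15.2 × 0.2685 = 4.081 mGy/h.
Stay time = 1.83 mGy ÷ 4.081 mGy/h = 0.4484 h = 26.90 min.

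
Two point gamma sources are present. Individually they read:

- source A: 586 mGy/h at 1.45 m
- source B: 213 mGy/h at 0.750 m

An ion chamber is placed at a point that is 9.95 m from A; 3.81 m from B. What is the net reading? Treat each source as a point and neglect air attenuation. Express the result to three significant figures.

20.7 mGy/h

By superposition, sum each source's inverse-square contribution:
A: 586 × (1.45/9.95)² = 12.44 mGy/h
B: 213 × (0.750/3.81)² = 8.254 mGy/h
Total = 12.44 + 8.254 = 20.69 mGy/h.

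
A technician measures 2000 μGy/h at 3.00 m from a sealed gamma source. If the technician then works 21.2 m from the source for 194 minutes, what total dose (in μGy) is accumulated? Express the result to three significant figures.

129 μGy

Using I₁d₁² = I₂d₂², rate at 21.2 m:
(3.00/21.2)² = 0.02002, so 2000 × 0.02002 = 40.04 μGy/h.
Dose = rate × time = 40.04 μGy/h × 3.233 h = 129.4 μGy.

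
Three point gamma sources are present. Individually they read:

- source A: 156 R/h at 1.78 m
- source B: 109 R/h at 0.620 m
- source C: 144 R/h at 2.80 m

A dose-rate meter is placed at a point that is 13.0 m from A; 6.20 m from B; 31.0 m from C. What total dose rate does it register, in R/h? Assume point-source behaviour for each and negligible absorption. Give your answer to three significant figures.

By superposition, sum each source's inverse-square contribution:
A: 156 × (1.78/13.0)² = 2.925 R/h
B: 109 × (0.620/6.20)² = 1.090 R/h
C: 144 × (2.80/31.0)² = 1.175 R/h
Total = 2.925 + 1.090 + 1.175 = 5.190 R/h.

5.19 R/h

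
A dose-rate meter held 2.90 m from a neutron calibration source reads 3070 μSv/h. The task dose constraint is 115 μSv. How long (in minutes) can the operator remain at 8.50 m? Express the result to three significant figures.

Using I₁d₁² = I₂d₂², rate at 8.50 m:
(2.90/8.50)² = 0.1164, so 3070 × 0.1164 = 357.3 μSv/h.
Stay time = 115 μSv ÷ 357.3 μSv/h = 0.3219 h = 19.31 min.

19.3 min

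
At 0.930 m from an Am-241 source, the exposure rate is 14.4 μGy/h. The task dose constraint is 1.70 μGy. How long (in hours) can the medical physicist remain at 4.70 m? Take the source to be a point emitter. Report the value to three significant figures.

3.02 h

Using I₁d₁² = I₂d₂², rate at 4.70 m:
14.4 × (0.930/4.70)² = 14.4 × 0.03915 = 0.5638 μGy/h.
Stay time = 1.70 μGy ÷ 0.5638 μGy/h = 3.015 h.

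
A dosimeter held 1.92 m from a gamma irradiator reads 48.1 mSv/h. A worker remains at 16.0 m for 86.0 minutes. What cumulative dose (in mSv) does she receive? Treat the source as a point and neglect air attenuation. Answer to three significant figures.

Applying the 1/r² law, rate at 16.0 m:
(1.92/16.0)² = 0.01440, so 48.1 × 0.01440 = 0.6926 mSv/h.
Dose = rate × time = 0.6926 mSv/h × 1.433 h = 0.9925 mSv.

0.993 mSv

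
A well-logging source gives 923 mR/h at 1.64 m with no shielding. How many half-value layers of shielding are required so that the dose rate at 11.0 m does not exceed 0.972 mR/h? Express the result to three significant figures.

4.40 half-value layers

At 11.0 m, distance alone gives 923 × (1.64/11.0)² = 923 × 0.02223 = 20.52 mR/h.
Further attenuation needed: 20.52/0.972 = 21.11.
n = log₂(21.11) = 4.400 half-value layers.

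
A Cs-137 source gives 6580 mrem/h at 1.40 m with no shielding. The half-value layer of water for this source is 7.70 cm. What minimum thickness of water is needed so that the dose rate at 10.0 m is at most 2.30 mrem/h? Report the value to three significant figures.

44.7 cm

At 10.0 m, distance alone gives 6580 × (1.40/10.0)² = 6580 × 0.01960 = 129.0 mrem/h.
Further attenuation needed: 129.0/2.30 = 56.09.
n = log₂(56.09) = 5.810 half-value layers.
Thickness = 5.810 × 7.70 cm = 44.74 cm.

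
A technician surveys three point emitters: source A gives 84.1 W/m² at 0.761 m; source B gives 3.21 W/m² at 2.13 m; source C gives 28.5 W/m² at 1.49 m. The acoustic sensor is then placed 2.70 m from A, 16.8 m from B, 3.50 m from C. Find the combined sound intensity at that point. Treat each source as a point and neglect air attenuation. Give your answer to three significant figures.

Each source contributes Iᵢ·(dᵢ/rᵢ)²; contributions add.
A: 84.1 × (0.761/2.70)² = 6.681 W/m²
B: 3.21 × (2.13/16.8)² = 0.05160 W/m²
C: 28.5 × (1.49/3.50)² = 5.165 W/m²
Total = 6.681 + 0.05160 + 5.165 = 11.90 W/m².

11.9 W/m²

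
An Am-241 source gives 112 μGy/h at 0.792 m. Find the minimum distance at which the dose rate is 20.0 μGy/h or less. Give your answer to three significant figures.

Using I₁d₁² = I₂d₂², d₂ = d₁·√(I₁/I₂).
I₁/I₂ = 112/20.0 = 5.600, so d₂ = 0.792 × √5.600 = 1.874 m.

1.87 m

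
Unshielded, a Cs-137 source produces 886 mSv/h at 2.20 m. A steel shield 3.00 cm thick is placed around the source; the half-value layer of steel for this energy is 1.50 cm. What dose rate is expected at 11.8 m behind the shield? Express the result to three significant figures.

7.70 mSv/h

Distance alone: (2.20/11.8)² = 0.03476, so 886 × 0.03476 = 30.80 mSv/h.
Shield: 3.00/1.50 = 2.000 half-value layers → attenuation 2^(−2.000) = 0.2500.
Combined: 30.80 × 0.2500 = 7.700 mSv/h.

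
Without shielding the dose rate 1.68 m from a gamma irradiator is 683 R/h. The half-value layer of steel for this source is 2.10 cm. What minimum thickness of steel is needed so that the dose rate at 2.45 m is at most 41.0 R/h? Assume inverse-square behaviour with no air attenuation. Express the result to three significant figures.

6.24 cm

At 2.45 m, distance alone gives (1.68/2.45)² = 0.4702, so 683 × 0.4702 = 321.1 R/h.
Further attenuation needed: 321.1/41.0 = 7.832.
n = log₂(7.832) = 2.969 half-value layers.
Thickness = 2.969 × 2.10 cm = 6.235 cm.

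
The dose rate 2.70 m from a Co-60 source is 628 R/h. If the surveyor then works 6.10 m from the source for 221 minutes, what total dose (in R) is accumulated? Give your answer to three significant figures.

Applying the 1/r² law, rate at 6.10 m:
(2.70/6.10)² = 0.1959, so 628 × 0.1959 = 123.0 R/h.
Dose = rate × time = 123.0 R/h × 3.683 h = 453.0 R.

453 R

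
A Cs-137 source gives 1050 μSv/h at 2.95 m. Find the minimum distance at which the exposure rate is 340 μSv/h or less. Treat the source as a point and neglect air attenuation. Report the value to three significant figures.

Using I₁d₁² = I₂d₂², d₂ = d₁·√(I₁/I₂).
I₁/I₂ = 1050/340 = 3.088, so d₂ = 2.95 × √3.088 = 5.184 m.

5.18 m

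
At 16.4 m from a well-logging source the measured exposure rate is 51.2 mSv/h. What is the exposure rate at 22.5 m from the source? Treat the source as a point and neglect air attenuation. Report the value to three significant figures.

Applying the 1/r² law, scaling from 16.4 m to 22.5 m:
51.2 × (16.4/22.5)² = 51.2 × 0.5313 = 27.20 mSv/h.

27.2 mSv/h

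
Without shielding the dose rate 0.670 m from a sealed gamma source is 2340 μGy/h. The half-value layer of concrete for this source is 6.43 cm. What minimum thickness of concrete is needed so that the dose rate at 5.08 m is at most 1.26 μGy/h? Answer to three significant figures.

32.2 cm

At 5.08 m, distance alone gives (0.670/5.08)² = 0.01739, so 2340 × 0.01739 = 40.69 μGy/h.
Further attenuation needed: 40.69/1.26 = 32.29.
n = log₂(32.29) = 5.013 half-value layers.
Thickness = 5.013 × 6.43 cm = 32.23 cm.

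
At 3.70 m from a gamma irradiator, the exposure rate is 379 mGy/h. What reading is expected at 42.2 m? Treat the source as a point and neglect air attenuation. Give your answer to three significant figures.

2.91 mGy/h

Using I₁d₁² = I₂d₂², the rate at 42.2 m is
(3.70/42.2)² = 0.007687, so 379 × 0.007687 = 2.913 mGy/h.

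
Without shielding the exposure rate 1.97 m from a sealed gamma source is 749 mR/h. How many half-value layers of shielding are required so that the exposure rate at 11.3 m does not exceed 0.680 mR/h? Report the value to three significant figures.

At 11.3 m, distance alone gives 749 × (1.97/11.3)² = 749 × 0.03039 = 22.76 mR/h.
Further attenuation needed: 22.76/0.680 = 33.47.
n = log₂(33.47) = 5.065 half-value layers.

5.07 half-value layers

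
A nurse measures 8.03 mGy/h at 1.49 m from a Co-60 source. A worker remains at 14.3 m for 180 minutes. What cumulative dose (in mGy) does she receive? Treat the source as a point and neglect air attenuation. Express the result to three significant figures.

0.262 mGy

Since intensity falls as 1/r², rate at 14.3 m:
(1.49/14.3)² = 0.01086, so 8.03 × 0.01086 = 0.08721 mGy/h.
Dose = rate × time = 0.08721 mGy/h × 3.000 h = 0.2616 mGy.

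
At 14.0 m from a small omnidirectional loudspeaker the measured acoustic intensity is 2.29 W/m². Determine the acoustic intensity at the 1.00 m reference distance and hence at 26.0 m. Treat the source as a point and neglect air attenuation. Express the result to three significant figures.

Since intensity falls as 1/r²,
At 1.00 m: (14.0/1.00)² = 196.0, so 2.29 × 196.0 = 448.8 W/m²
At 26.0 m: 448.8 × (1.00/26.0)² = 448.8 × 0.001479 = 0.6638 W/m².

449 W/m²; 0.664 W/m²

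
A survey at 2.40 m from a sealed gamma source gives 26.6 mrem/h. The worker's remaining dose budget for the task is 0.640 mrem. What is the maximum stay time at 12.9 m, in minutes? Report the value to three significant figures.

41.7 min

Intensity scales as (d₁/d₂)², so rate at 12.9 m:
(2.40/12.9)² = 0.03461, so 26.6 × 0.03461 = 0.9206 mrem/h.
Stay time = 0.640 mrem ÷ 0.9206 mrem/h = 0.6952 h = 41.71 min.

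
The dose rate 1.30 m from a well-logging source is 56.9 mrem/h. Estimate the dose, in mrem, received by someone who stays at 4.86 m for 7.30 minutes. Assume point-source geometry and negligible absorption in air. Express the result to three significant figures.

Using I₁d₁² = I₂d₂², rate at 4.86 m:
(1.30/4.86)² = 0.07155, so 56.9 × 0.07155 = 4.071 mrem/h.
Dose = rate × time = 4.071 mrem/h × 0.1217 h = 0.4954 mrem.

0.495 mrem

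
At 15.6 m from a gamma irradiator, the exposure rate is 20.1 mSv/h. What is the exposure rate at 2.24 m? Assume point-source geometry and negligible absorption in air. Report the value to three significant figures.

Applying the 1/r² law, the rate at 2.24 m is
20.1 × (15.6/2.24)² = 20.1 × 48.50 = 974.9 mSv/h.

975 mSv/h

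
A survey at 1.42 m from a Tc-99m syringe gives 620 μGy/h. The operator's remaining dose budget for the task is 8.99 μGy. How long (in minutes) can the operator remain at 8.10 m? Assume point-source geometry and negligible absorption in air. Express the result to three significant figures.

28.3 min

Applying the 1/r² law, rate at 8.10 m:
620 × (1.42/8.10)² = 620 × 0.03073 = 19.05 μGy/h.
Stay time = 8.99 μGy ÷ 19.05 μGy/h = 0.4719 h = 28.31 min.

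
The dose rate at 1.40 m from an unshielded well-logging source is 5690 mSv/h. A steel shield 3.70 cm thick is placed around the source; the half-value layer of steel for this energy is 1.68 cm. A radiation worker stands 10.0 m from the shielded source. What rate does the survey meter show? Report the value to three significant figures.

Distance alone: (1.40/10.0)² = 0.01960, so 5690 × 0.01960 = 111.5 mSv/h.
Shield: 3.70/1.68 = 2.202 half-value layers → attenuation 2^(−2.202) = 0.2173.
Combined: 111.5 × 0.2173 = 24.23 mSv/h.

24.2 mSv/h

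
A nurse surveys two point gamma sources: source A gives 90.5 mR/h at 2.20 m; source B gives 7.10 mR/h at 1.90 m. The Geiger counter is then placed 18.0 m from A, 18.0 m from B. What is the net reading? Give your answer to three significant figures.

1.43 mR/h

Each source contributes Iᵢ·(dᵢ/rᵢ)²; contributions add.
A: 90.5 × (2.20/18.0)² = 1.352 mR/h
B: 7.10 × (1.90/18.0)² = 0.07911 mR/h
Total = 1.352 + 0.07911 = 1.431 mR/h.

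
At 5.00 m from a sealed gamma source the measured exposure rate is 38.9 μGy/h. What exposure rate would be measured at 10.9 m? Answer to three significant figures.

8.19 μGy/h

By the inverse-square law, scaling from 5.00 m to 10.9 m:
38.9 × (5.00/10.9)² = 38.9 × 0.2104 = 8.185 μGy/h.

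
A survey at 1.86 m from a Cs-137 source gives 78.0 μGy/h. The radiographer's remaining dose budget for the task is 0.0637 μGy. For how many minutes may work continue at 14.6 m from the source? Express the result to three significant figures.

Intensity scales as (d₁/d₂)², so rate at 14.6 m:
(1.86/14.6)² = 0.01623, so 78.0 × 0.01623 = 1.266 μGy/h.
Stay time = 0.0637 μGy ÷ 1.266 μGy/h = 0.05032 h = 3.019 min.

3.02 min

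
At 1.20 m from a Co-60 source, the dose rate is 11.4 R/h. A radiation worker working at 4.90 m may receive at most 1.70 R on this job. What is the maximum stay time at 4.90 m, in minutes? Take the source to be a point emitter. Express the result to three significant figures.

149 min

Since intensity falls as 1/r², rate at 4.90 m:
11.4 × (1.20/4.90)² = 11.4 × 0.05998 = 0.6838 R/h.
Stay time = 1.70 R ÷ 0.6838 R/h = 2.486 h = 149.2 min.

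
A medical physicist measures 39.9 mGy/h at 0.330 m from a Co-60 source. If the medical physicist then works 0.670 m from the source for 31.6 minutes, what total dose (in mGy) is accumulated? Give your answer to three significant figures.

5.10 mGy

Using I₁d₁² = I₂d₂², rate at 0.670 m:
(0.330/0.670)² = 0.2426, so 39.9 × 0.2426 = 9.680 mGy/h.
Dose = rate × time = 9.680 mGy/h × 0.5267 h = 5.098 mGy.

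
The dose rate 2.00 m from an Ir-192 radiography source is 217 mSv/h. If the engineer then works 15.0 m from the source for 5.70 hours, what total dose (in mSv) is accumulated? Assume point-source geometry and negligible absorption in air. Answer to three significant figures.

22.0 mSv

Using I₁d₁² = I₂d₂², rate at 15.0 m:
217 × (2.00/15.0)² = 217 × 0.01778 = 3.858 mSv/h.
Dose = rate × time = 3.858 mSv/h × 5.700 h = 21.99 mSv.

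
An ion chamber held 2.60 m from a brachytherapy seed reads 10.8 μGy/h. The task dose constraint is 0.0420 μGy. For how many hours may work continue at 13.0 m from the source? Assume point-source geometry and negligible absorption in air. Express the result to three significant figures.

0.0972 h

Since intensity falls as 1/r², rate at 13.0 m:
(2.60/13.0)² = 0.04000, so 10.8 × 0.04000 = 0.4320 μGy/h.
Stay time = 0.0420 μGy ÷ 0.4320 μGy/h = 0.09722 h.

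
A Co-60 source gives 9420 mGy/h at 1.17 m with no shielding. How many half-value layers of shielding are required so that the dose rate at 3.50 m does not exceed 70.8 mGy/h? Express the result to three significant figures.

3.89 half-value layers

At 3.50 m, distance alone gives 9420 × (1.17/3.50)² = 9420 × 0.1117 = 1052 mGy/h.
Further attenuation needed: 1052/70.8 = 14.86.
n = log₂(14.86) = 3.893 half-value layers.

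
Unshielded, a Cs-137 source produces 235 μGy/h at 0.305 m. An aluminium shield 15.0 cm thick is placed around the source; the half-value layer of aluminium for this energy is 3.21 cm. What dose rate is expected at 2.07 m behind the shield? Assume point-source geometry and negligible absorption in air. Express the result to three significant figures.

0.200 μGy/h

Distance alone: (0.305/2.07)² = 0.02171, so 235 × 0.02171 = 5.102 μGy/h.
Shield: 15.0/3.21 = 4.673 half-value layers → attenuation 2^(−4.673) = 0.03920.
Combined: 5.102 × 0.03920 = 0.2000 μGy/h.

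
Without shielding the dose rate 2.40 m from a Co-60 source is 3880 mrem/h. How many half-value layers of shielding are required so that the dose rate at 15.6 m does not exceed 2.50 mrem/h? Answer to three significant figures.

5.20 half-value layers

At 15.6 m, distance alone gives (2.40/15.6)² = 0.02367, so 3880 × 0.02367 = 91.84 mrem/h.
Further attenuation needed: 91.84/2.50 = 36.74.
n = log₂(36.74) = 5.199 half-value layers.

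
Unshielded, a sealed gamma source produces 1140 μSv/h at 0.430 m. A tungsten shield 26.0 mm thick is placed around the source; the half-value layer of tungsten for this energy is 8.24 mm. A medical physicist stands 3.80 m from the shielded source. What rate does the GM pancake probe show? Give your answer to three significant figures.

Distance alone: 1140 × (0.430/3.80)² = 1140 × 0.01280 = 14.59 μSv/h.
Shield: 26.0/8.24 = 3.155 half-value layers → attenuation 2^(−3.155) = 0.1123.
Combined: 14.59 × 0.1123 = 1.638 μSv/h.

1.64 μSv/h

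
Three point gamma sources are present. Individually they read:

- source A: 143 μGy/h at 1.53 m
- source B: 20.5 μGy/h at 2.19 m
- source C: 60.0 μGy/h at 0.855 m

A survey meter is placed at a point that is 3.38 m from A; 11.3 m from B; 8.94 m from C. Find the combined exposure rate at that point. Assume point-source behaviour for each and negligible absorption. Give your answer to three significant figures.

30.6 μGy/h

Each source contributes Iᵢ·(dᵢ/rᵢ)²; contributions add.
A: 143 × (1.53/3.38)² = 29.30 μGy/h
B: 20.5 × (2.19/11.3)² = 0.7700 μGy/h
C: 60.0 × (0.855/8.94)² = 0.5488 μGy/h
Total = 29.30 + 0.7700 + 0.5488 = 30.62 μGy/h.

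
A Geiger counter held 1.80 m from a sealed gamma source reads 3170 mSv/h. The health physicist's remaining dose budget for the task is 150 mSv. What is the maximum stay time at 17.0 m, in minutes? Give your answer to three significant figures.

Since intensity falls as 1/r², rate at 17.0 m:
(1.80/17.0)² = 0.01121, so 3170 × 0.01121 = 35.54 mSv/h.
Stay time = 150 mSv ÷ 35.54 mSv/h = 4.221 h = 253.3 min.

253 min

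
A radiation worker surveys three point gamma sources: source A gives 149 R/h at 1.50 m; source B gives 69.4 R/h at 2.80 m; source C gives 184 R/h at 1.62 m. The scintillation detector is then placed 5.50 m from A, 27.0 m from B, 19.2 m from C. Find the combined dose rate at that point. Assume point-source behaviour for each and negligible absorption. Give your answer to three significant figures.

13.1 R/h

Each source contributes Iᵢ·(dᵢ/rᵢ)²; contributions add.
A: 149 × (1.50/5.50)² = 11.08 R/h
B: 69.4 × (2.80/27.0)² = 0.7464 R/h
C: 184 × (1.62/19.2)² = 1.310 R/h
Total = 11.08 + 0.7464 + 1.310 = 13.14 R/h.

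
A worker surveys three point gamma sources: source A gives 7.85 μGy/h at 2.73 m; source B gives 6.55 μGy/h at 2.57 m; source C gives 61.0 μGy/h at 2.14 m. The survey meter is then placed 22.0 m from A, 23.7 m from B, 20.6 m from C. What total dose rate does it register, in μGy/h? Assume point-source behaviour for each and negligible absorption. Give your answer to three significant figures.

Each source contributes Iᵢ·(dᵢ/rᵢ)²; contributions add.
A: 7.85 × (2.73/22.0)² = 0.1209 μGy/h
B: 6.55 × (2.57/23.7)² = 0.07702 μGy/h
C: 61.0 × (2.14/20.6)² = 0.6583 μGy/h
Total = 0.1209 + 0.07702 + 0.6583 = 0.8562 μGy/h.

0.856 μGy/h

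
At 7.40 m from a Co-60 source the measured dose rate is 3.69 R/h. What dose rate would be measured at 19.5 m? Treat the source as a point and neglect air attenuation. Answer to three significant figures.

Using I₁d₁² = I₂d₂², scaling from 7.40 m to 19.5 m:
(7.40/19.5)² = 0.1440, so 3.69 × 0.1440 = 0.5314 R/h.

0.531 R/h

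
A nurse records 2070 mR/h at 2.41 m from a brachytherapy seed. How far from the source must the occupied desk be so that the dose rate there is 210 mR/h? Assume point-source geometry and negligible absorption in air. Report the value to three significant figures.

7.57 m

Intensity scales as (d₁/d₂)², so d₂ = d₁·√(I₁/I₂).
I₁/I₂ = 2070/210 = 9.857, so d₂ = 2.41 × √9.857 = 7.566 m.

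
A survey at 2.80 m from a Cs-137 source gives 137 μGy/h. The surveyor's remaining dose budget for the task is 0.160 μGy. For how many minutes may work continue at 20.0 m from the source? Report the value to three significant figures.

3.58 min

By the inverse-square law, rate at 20.0 m:
(2.80/20.0)² = 0.01960, so 137 × 0.01960 = 2.685 μGy/h.
Stay time = 0.160 μGy ÷ 2.685 μGy/h = 0.05959 h = 3.575 min.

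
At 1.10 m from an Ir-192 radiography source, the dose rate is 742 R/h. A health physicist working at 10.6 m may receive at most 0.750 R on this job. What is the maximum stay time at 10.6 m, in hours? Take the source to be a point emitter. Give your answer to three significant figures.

0.0939 h

Using I₁d₁² = I₂d₂², rate at 10.6 m:
742 × (1.10/10.6)² = 742 × 0.01077 = 7.991 R/h.
Stay time = 0.750 R ÷ 7.991 R/h = 0.09386 h.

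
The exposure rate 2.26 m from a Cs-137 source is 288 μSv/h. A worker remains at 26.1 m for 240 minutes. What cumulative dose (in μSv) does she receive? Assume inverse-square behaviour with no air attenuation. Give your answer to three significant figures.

Using I₁d₁² = I₂d₂², rate at 26.1 m:
288 × (2.26/26.1)² = 288 × 0.007498 = 2.159 μSv/h.
Dose = rate × time = 2.159 μSv/h × 4.000 h = 8.636 μSv.

8.64 μSv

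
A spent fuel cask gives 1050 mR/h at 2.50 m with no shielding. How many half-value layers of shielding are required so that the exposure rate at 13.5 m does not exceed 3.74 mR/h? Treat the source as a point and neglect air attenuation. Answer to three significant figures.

At 13.5 m, distance alone gives (2.50/13.5)² = 0.03429, so 1050 × 0.03429 = 36.00 mR/h.
Further attenuation needed: 36.00/3.74 = 9.626.
n = log₂(9.626) = 3.267 half-value layers.

3.27 half-value layers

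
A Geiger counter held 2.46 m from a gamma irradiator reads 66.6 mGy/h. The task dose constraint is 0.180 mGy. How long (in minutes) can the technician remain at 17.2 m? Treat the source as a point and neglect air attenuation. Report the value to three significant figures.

7.93 min

Using I₁d₁² = I₂d₂², rate at 17.2 m:
66.6 × (2.46/17.2)² = 66.6 × 0.02046 = 1.363 mGy/h.
Stay time = 0.180 mGy ÷ 1.363 mGy/h = 0.1321 h = 7.926 min.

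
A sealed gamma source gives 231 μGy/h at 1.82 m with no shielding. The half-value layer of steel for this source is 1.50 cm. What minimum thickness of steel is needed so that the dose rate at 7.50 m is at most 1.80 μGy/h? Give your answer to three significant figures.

4.38 cm

At 7.50 m, distance alone gives 231 × (1.82/7.50)² = 231 × 0.05889 = 13.60 μGy/h.
Further attenuation needed: 13.60/1.80 = 7.556.
n = log₂(7.556) = 2.918 half-value layers.
Thickness = 2.918 × 1.50 cm = 4.377 cm.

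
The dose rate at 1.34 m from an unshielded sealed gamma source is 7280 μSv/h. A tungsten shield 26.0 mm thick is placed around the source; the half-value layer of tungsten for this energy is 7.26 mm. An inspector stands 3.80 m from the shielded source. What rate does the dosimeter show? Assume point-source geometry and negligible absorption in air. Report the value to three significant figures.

75.6 μSv/h

Distance alone: 7280 × (1.34/3.80)² = 7280 × 0.1243 = 904.9 μSv/h.
Shield: 26.0/7.26 = 3.581 half-value layers → attenuation 2^(−3.581) = 0.08356.
Combined: 904.9 × 0.08356 = 75.61 μSv/h.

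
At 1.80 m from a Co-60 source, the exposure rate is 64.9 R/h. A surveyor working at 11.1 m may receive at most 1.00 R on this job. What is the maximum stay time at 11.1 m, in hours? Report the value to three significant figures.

0.586 h

Using I₁d₁² = I₂d₂², rate at 11.1 m:
64.9 × (1.80/11.1)² = 64.9 × 0.02630 = 1.707 R/h.
Stay time = 1.00 R ÷ 1.707 R/h = 0.5858 h.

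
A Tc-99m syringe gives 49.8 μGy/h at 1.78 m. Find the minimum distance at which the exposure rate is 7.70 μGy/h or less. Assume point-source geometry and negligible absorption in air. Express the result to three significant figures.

Applying the 1/r² law, d₂ = d₁·√(I₁/I₂).
I₁/I₂ = 49.8/7.70 = 6.468, so d₂ = 1.78 × √6.468 = 4.527 m.

4.53 m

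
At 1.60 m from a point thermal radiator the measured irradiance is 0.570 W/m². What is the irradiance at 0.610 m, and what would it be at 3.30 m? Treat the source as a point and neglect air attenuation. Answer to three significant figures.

Applying the 1/r² law,
At 0.610 m: 0.570 × (1.60/0.610)² = 0.570 × 6.880 = 3.922 W/m²
At 3.30 m: 3.922 × (0.610/3.30)² = 3.922 × 0.03417 = 0.1340 W/m².

3.92 W/m²; 0.134 W/m²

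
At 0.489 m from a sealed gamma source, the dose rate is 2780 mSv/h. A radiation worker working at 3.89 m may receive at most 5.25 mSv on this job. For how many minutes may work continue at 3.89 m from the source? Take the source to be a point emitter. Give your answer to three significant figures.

7.17 min

Using I₁d₁² = I₂d₂², rate at 3.89 m:
2780 × (0.489/3.89)² = 2780 × 0.01580 = 43.92 mSv/h.
Stay time = 5.25 mSv ÷ 43.92 mSv/h = 0.1195 h = 7.170 min.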